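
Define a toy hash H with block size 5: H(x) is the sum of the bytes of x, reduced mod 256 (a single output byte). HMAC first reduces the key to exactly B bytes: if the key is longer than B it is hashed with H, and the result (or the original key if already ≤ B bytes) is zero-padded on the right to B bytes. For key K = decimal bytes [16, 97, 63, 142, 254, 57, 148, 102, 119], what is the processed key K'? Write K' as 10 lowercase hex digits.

|K| = 9 > B = 5, so first hash the key.
H(K): sum = 16+97+63+142+254+57+148+102+119 = 998; mod 256 = 230 → e6.
Zero-pad H(K) = e6 to 5 bytes: K' = e6 00 00 00 00.

e600000000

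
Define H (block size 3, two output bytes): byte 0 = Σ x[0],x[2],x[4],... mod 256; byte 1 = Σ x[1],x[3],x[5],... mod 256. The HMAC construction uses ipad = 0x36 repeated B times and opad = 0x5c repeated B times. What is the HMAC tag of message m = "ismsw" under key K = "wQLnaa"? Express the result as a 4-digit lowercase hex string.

37aa

Key "wQLnaa" = 77 51 4c 6e 61 61 is 6 bytes > B = 3, so hash it first: H(key) = 24 20, then zero-pad to 3 bytes: K' = 24 20 00.
K' ⊕ ipad = 12 16 36.  K' ⊕ opad = 78 7c 5c.
Inner input = (K'⊕ipad) ∥ m = 12 16 36 ∥ 69 73 6d 73 77.
Inner hash: even-index sum = 302 mod 256 = 46; odd-index sum = 355 mod 256 = 99 → 2e 63.
Outer input = (K'⊕opad) ∥ inner = 78 7c 5c ∥ 2e 63.
Outer hash (tag): even-index sum = 311 mod 256 = 55; odd-index sum = 170 mod 256 = 170 → 37 aa.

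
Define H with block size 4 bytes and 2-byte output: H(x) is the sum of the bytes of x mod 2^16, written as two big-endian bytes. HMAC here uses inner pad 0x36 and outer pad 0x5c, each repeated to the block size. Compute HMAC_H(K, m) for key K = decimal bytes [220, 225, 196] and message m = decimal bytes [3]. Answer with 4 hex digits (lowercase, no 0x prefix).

031f

Key decimal bytes [220, 225, 196] = dc e1 c4 is 3 bytes ≤ B = 4; zero-pad to 4 bytes: K' = dc e1 c4 00.
K' ⊕ ipad = ea d7 f2 36.  K' ⊕ opad = 80 bd 98 5c.
Inner input = (K'⊕ipad) ∥ m = ea d7 f2 36 ∥ 03.
Inner hash: sum = 234+215+242+54+3 = 748 → 02 ec.
Outer input = (K'⊕opad) ∥ inner = 80 bd 98 5c ∥ 02 ec.
Outer hash (tag): sum = 128+189+152+92+2+236 = 799 → 03 1f.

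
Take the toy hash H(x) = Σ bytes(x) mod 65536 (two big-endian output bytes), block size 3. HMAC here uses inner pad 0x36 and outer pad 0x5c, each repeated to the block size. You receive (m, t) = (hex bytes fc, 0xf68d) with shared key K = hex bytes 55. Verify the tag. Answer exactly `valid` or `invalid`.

Key hex bytes 55 is 1 byte ≤ B = 3; zero-pad to 3 bytes: K' = 55 00 00.
K' ⊕ ipad = 63 36 36; K' ⊕ opad = 09 5c 5c.
Inner hash: sum = 99+54+54+252 = 459 → 01 cb.
Outer hash (recomputed tag): sum = 9+92+92+1+203 = 397 → 01 8d.
Recomputed tag = 018d; claimed = f68d → mismatch.

invalid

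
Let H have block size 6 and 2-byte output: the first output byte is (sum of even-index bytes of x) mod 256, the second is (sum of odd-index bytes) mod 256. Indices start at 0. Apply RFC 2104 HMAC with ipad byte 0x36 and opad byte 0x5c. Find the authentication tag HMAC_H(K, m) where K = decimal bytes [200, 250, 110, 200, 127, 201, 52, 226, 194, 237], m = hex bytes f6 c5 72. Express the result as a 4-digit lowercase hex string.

Key decimal bytes [200, 250, 110, 200, 127, 201, 52, 226, 194, 237] = c8 fa 6e c8 7f c9 34 e2 c2 ed is 10 bytes > B = 6, so hash it first: H(key) = ab 5a, then zero-pad to 6 bytes: K' = ab 5a 00 00 00 00.
K' ⊕ ipad = 9d 6c 36 36 36 36.  K' ⊕ opad = f7 06 5c 5c 5c 5c.
Inner input = (K'⊕ipad) ∥ m = 9d 6c 36 36 36 36 ∥ f6 c5 72.
Inner hash: even-index sum = 625 mod 256 = 113; odd-index sum = 413 mod 256 = 157 → 71 9d.
Outer input = (K'⊕opad) ∥ inner = f7 06 5c 5c 5c 5c ∥ 71 9d.
Outer hash (tag): even-index sum = 544 mod 256 = 32; odd-index sum = 347 mod 256 = 91 → 20 5b.

205b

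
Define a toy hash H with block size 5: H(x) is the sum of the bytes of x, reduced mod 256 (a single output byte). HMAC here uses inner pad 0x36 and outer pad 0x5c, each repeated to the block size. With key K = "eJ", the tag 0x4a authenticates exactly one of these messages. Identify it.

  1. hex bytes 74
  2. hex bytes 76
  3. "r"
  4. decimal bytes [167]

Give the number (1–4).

Key "eJ" = 65 4a is 2 bytes ≤ B = 5; zero-pad to 5 bytes: K' = 65 4a 00 00 00.
K' ⊕ ipad = 53 7c 36 36 36; K' ⊕ opad = 39 16 5c 5c 5c.
m1: inner = H(53 7c 36 36 36 74) = e5; tag = H(39 16 5c 5c 5c e5) = 48
m2: inner = H(53 7c 36 36 36 76) = e7; tag = H(39 16 5c 5c 5c e7) = 4a ← matches
m3: inner = H(53 7c 36 36 36 72) = e3; tag = H(39 16 5c 5c 5c e3) = 46
m4: inner = H(53 7c 36 36 36 a7) = 18; tag = H(39 16 5c 5c 5c 18) = 7b

2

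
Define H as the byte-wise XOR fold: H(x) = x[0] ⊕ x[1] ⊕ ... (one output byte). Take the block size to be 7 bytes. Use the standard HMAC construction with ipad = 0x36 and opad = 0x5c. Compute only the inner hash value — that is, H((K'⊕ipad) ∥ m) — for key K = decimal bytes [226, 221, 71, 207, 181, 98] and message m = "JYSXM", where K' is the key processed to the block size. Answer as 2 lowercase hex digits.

03

Key decimal bytes [226, 221, 71, 207, 181, 98] = e2 dd 47 cf b5 62 is 6 bytes ≤ B = 7; zero-pad to 7 bytes: K' = e2 dd 47 cf b5 62 00.
K' ⊕ ipad = d4 eb 71 f9 83 54 36.
Inner input = d4 eb 71 f9 83 54 36 ∥ 4a 59 53 58 4d.
Inner hash: XOR d4⊕eb⊕71⊕f9⊕83⊕54⊕36⊕4a⊕59⊕53⊕58⊕4d = 03.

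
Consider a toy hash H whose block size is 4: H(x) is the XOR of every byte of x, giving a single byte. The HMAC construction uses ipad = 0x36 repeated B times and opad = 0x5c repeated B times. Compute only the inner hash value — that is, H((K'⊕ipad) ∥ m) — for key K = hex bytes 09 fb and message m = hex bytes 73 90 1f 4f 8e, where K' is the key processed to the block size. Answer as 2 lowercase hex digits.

Key hex bytes 09 fb is 2 bytes ≤ B = 4; zero-pad to 4 bytes: K' = 09 fb 00 00.
K' ⊕ ipad = 3f cd 36 36.
Inner input = 3f cd 36 36 ∥ 73 90 1f 4f 8e.
Inner hash: XOR 3f⊕cd⊕36⊕36⊕73⊕90⊕1f⊕4f⊕8e = cf.

cf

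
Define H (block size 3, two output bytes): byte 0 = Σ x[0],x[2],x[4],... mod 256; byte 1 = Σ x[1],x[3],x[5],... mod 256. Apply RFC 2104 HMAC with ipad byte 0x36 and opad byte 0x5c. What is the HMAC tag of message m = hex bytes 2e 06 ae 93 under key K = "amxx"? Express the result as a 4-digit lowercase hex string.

Key "amxx" = 61 6d 78 78 is 4 bytes > B = 3, so hash it first: H(key) = d9 e5, then zero-pad to 3 bytes: K' = d9 e5 00.
K' ⊕ ipad = ef d3 36.  K' ⊕ opad = 85 b9 5c.
Inner input = (K'⊕ipad) ∥ m = ef d3 36 ∥ 2e 06 ae 93.
Inner hash: even-index sum = 446 mod 256 = 190; odd-index sum = 431 mod 256 = 175 → be af.
Outer input = (K'⊕opad) ∥ inner = 85 b9 5c ∥ be af.
Outer hash (tag): even-index sum = 400 mod 256 = 144; odd-index sum = 375 mod 256 = 119 → 90 77.

9077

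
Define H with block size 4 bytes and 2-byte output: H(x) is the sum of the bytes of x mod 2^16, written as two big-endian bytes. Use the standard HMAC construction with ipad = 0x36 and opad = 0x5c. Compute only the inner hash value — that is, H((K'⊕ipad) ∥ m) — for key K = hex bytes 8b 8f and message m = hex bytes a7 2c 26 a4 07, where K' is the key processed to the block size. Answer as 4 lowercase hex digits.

0386

Key hex bytes 8b 8f is 2 bytes ≤ B = 4; zero-pad to 4 bytes: K' = 8b 8f 00 00.
K' ⊕ ipad = bd b9 36 36.
Inner input = bd b9 36 36 ∥ a7 2c 26 a4 07.
Inner hash: sum = 189+185+54+54+167+44+38+164+7 = 902 → 03 86.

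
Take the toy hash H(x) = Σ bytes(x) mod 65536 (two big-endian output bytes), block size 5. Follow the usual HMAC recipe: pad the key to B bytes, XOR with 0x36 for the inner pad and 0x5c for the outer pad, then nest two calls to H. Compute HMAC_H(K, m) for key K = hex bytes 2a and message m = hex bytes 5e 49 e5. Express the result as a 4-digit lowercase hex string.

0268

Key hex bytes 2a is 1 byte ≤ B = 5; zero-pad to 5 bytes: K' = 2a 00 00 00 00.
K' ⊕ ipad = 1c 36 36 36 36.  K' ⊕ opad = 76 5c 5c 5c 5c.
Inner input = (K'⊕ipad) ∥ m = 1c 36 36 36 36 ∥ 5e 49 e5.
Inner hash: sum = 28+54+54+54+54+94+73+229 = 640 → 02 80.
Outer input = (K'⊕opad) ∥ inner = 76 5c 5c 5c 5c ∥ 02 80.
Outer hash (tag): sum = 118+92+92+92+92+2+128 = 616 → 02 68.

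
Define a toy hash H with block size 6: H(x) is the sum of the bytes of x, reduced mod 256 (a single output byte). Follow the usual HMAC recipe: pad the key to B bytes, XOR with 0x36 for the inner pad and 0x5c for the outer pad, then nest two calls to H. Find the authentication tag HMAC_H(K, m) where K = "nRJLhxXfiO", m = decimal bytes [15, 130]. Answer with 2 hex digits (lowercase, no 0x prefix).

f5

Key "nRJLhxXfiO" = 6e 52 4a 4c 68 78 58 66 69 4f is 10 bytes > B = 6, so hash it first: H(key) = ac, then zero-pad to 6 bytes: K' = ac 00 00 00 00 00.
K' ⊕ ipad = 9a 36 36 36 36 36.  K' ⊕ opad = f0 5c 5c 5c 5c 5c.
Inner input = (K'⊕ipad) ∥ m = 9a 36 36 36 36 36 ∥ 0f 82.
Inner hash: sum = 154+54+54+54+54+54+15+130 = 569; mod 256 = 57 → 39.
Outer input = (K'⊕opad) ∥ inner = f0 5c 5c 5c 5c 5c ∥ 39.
Outer hash (tag): sum = 240+92+92+92+92+92+57 = 757; mod 256 = 245 → f5.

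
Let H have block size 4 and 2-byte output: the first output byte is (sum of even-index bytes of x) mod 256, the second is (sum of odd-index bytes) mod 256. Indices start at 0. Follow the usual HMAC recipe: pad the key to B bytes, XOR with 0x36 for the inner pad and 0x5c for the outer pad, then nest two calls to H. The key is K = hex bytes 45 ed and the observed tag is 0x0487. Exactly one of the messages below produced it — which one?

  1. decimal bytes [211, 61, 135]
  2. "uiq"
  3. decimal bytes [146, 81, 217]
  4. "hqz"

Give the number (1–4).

2

Key hex bytes 45 ed is 2 bytes ≤ B = 4; zero-pad to 4 bytes: K' = 45 ed 00 00.
K' ⊕ ipad = 73 db 36 36; K' ⊕ opad = 19 b1 5c 5c.
m1: inner = H(73 db 36 36 d3 3d 87) = 03 4e; tag = H(19 b1 5c 5c 03 4e) = 785b
m2: inner = H(73 db 36 36 75 69 71) = 8f 7a; tag = H(19 b1 5c 5c 8f 7a) = 0487 ← matches
m3: inner = H(73 db 36 36 92 51 d9) = 14 62; tag = H(19 b1 5c 5c 14 62) = 896f
m4: inner = H(73 db 36 36 68 71 7a) = 8b 82; tag = H(19 b1 5c 5c 8b 82) = 008f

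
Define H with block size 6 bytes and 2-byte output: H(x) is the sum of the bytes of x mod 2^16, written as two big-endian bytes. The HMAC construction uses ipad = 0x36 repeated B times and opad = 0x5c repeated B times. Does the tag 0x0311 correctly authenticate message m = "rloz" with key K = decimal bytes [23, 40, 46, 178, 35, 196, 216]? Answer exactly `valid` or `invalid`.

Key decimal bytes [23, 40, 46, 178, 35, 196, 216] = 17 28 2e b2 23 c4 d8 is 7 bytes > B = 6, so hash it first: H(key) = 02 de, then zero-pad to 6 bytes: K' = 02 de 00 00 00 00.
K' ⊕ ipad = 34 e8 36 36 36 36; K' ⊕ opad = 5e 82 5c 5c 5c 5c.
Inner hash: sum = 52+232+54+54+54+54+114+108+111+122 = 955 → 03 bb.
Outer hash (recomputed tag): sum = 94+130+92+92+92+92+3+187 = 782 → 03 0e.
Recomputed tag = 030e; claimed = 0311 → mismatch.

invalid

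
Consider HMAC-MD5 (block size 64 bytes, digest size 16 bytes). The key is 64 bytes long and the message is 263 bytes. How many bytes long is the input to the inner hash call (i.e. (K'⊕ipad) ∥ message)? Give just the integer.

Key is 64 ≤ 64 bytes, zero-padded: |K'| = 64.
Inner input = (K'⊕ipad) ∥ m → 64 + 263 = 327 bytes.

327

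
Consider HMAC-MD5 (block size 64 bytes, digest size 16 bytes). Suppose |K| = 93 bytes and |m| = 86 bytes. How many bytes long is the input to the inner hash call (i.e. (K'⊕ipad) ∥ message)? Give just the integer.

150

Key is 93 > 64 bytes, so it is hashed to 16 bytes then zero-padded to 64: |K'| = 64.
Inner input = (K'⊕ipad) ∥ m → 64 + 86 = 150 bytes.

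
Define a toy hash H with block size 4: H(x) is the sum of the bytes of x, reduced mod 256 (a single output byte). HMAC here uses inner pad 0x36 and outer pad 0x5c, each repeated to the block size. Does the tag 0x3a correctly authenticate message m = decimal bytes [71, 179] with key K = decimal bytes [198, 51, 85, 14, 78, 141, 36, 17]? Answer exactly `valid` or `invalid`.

valid

Key decimal bytes [198, 51, 85, 14, 78, 141, 36, 17] = c6 33 55 0e 4e 8d 24 11 is 8 bytes > B = 4, so hash it first: H(key) = 6c, then zero-pad to 4 bytes: K' = 6c 00 00 00.
K' ⊕ ipad = 5a 36 36 36; K' ⊕ opad = 30 5c 5c 5c.
Inner hash: sum = 90+54+54+54+71+179 = 502; mod 256 = 246 → f6.
Outer hash (recomputed tag): sum = 48+92+92+92+246 = 570; mod 256 = 58 → 3a.
Recomputed tag = 3a; claimed = 3a → match.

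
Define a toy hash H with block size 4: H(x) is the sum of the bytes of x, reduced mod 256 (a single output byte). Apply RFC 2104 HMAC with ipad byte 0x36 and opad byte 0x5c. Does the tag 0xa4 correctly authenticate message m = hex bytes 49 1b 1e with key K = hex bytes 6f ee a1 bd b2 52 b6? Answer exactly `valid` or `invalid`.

Key hex bytes 6f ee a1 bd b2 52 b6 is 7 bytes > B = 4, so hash it first: H(key) = 75, then zero-pad to 4 bytes: K' = 75 00 00 00.
K' ⊕ ipad = 43 36 36 36; K' ⊕ opad = 29 5c 5c 5c.
Inner hash: sum = 67+54+54+54+73+27+30 = 359; mod 256 = 103 → 67.
Outer hash (recomputed tag): sum = 41+92+92+92+103 = 420; mod 256 = 164 → a4.
Recomputed tag = a4; claimed = a4 → match.

valid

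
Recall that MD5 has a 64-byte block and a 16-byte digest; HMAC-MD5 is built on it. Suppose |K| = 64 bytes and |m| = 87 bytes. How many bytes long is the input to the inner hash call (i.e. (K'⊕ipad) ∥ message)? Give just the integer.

Key is 64 ≤ 64 bytes, zero-padded: |K'| = 64.
Inner input = (K'⊕ipad) ∥ m → 64 + 87 = 151 bytes.

151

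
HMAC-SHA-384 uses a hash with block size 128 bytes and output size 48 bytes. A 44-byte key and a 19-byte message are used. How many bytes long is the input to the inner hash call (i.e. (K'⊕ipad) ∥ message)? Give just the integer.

Key is 44 ≤ 128 bytes, zero-padded: |K'| = 128.
Inner input = (K'⊕ipad) ∥ m → 128 + 19 = 147 bytes.

147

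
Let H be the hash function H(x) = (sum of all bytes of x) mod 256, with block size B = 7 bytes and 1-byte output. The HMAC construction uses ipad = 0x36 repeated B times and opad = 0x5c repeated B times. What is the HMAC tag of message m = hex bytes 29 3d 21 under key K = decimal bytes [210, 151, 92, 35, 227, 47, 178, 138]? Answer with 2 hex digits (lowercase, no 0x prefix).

5d

Key decimal bytes [210, 151, 92, 35, 227, 47, 178, 138] = d2 97 5c 23 e3 2f b2 8a is 8 bytes > B = 7, so hash it first: H(key) = 36, then zero-pad to 7 bytes: K' = 36 00 00 00 00 00 00.
K' ⊕ ipad = 00 36 36 36 36 36 36.  K' ⊕ opad = 6a 5c 5c 5c 5c 5c 5c.
Inner input = (K'⊕ipad) ∥ m = 00 36 36 36 36 36 36 ∥ 29 3d 21.
Inner hash: sum = 0+54+54+54+54+54+54+41+61+33 = 459; mod 256 = 203 → cb.
Outer input = (K'⊕opad) ∥ inner = 6a 5c 5c 5c 5c 5c 5c ∥ cb.
Outer hash (tag): sum = 106+92+92+92+92+92+92+203 = 861; mod 256 = 93 → 5d.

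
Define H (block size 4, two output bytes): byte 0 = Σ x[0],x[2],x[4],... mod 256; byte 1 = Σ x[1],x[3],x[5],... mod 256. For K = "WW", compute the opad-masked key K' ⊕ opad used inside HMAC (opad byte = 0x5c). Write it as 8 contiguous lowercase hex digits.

Key "WW" = 57 57 is 2 bytes ≤ B = 4; zero-pad to 4 bytes: K' = 57 57 00 00.
XOR each byte with 0x5c: 57⊕5c=0b, 57⊕5c=0b, 00⊕5c=5c, 00⊕5c=5c.

0b0b5c5c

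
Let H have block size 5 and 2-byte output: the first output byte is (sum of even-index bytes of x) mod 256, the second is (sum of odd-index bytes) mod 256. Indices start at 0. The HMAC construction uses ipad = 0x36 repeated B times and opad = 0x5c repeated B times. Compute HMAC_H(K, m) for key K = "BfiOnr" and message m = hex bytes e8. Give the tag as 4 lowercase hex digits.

Key "BfiOnr" = 42 66 69 4f 6e 72 is 6 bytes > B = 5, so hash it first: H(key) = 19 27, then zero-pad to 5 bytes: K' = 19 27 00 00 00.
K' ⊕ ipad = 2f 11 36 36 36.  K' ⊕ opad = 45 7b 5c 5c 5c.
Inner input = (K'⊕ipad) ∥ m = 2f 11 36 36 36 ∥ e8.
Inner hash: even-index sum = 155 mod 256 = 155; odd-index sum = 303 mod 256 = 47 → 9b 2f.
Outer input = (K'⊕opad) ∥ inner = 45 7b 5c 5c 5c ∥ 9b 2f.
Outer hash (tag): even-index sum = 300 mod 256 = 44; odd-index sum = 370 mod 256 = 114 → 2c 72.

2c72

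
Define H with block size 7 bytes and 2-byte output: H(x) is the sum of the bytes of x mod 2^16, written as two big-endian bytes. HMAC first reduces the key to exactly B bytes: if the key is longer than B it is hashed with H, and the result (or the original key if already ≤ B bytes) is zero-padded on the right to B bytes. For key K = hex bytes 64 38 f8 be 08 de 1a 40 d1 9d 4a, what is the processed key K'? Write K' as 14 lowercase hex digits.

|K| = 11 > B = 7, so first hash the key.
H(K): sum = 100+56+248+190+8+222+26+64+209+157+74 = 1354 → 05 4a.
Zero-pad H(K) = 05 4a to 7 bytes: K' = 05 4a 00 00 00 00 00.

054a0000000000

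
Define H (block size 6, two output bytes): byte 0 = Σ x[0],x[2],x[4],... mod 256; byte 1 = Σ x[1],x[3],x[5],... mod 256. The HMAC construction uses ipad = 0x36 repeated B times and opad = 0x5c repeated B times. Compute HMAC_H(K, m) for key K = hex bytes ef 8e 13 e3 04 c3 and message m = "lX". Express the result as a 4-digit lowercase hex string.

f60a

Key hex bytes ef 8e 13 e3 04 c3 is exactly B = 6 bytes: K' = ef 8e 13 e3 04 c3.
K' ⊕ ipad = d9 b8 25 d5 32 f5.  K' ⊕ opad = b3 d2 4f bf 58 9f.
Inner input = (K'⊕ipad) ∥ m = d9 b8 25 d5 32 f5 ∥ 6c 58.
Inner hash: even-index sum = 412 mod 256 = 156; odd-index sum = 730 mod 256 = 218 → 9c da.
Outer input = (K'⊕opad) ∥ inner = b3 d2 4f bf 58 9f ∥ 9c da.
Outer hash (tag): even-index sum = 502 mod 256 = 246; odd-index sum = 778 mod 256 = 10 → f6 0a.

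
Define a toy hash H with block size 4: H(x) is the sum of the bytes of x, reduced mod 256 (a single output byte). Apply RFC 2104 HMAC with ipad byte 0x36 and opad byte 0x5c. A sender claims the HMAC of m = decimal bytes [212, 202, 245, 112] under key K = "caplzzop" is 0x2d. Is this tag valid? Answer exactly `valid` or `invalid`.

valid

Key "caplzzop" = 63 61 70 6c 7a 7a 6f 70 is 8 bytes > B = 4, so hash it first: H(key) = 73, then zero-pad to 4 bytes: K' = 73 00 00 00.
K' ⊕ ipad = 45 36 36 36; K' ⊕ opad = 2f 5c 5c 5c.
Inner hash: sum = 69+54+54+54+212+202+245+112 = 1002; mod 256 = 234 → ea.
Outer hash (recomputed tag): sum = 47+92+92+92+234 = 557; mod 256 = 45 → 2d.
Recomputed tag = 2d; claimed = 2d → match.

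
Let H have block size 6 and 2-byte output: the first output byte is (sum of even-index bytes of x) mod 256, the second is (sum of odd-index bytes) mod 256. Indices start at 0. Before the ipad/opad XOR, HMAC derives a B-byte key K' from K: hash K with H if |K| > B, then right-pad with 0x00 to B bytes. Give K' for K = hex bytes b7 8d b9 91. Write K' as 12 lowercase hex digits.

b78db9910000

Key hex bytes b7 8d b9 91 is 4 bytes ≤ B = 6; zero-pad to 6 bytes: K' = b7 8d b9 91 00 00.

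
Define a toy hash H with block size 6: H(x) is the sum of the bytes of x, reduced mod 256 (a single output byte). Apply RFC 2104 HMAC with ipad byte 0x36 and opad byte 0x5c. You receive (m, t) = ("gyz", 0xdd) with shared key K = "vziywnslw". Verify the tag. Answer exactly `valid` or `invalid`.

invalid

Key "vziywnslw" = 76 7a 69 79 77 6e 73 6c 77 is 9 bytes > B = 6, so hash it first: H(key) = 0d, then zero-pad to 6 bytes: K' = 0d 00 00 00 00 00.
K' ⊕ ipad = 3b 36 36 36 36 36; K' ⊕ opad = 51 5c 5c 5c 5c 5c.
Inner hash: sum = 59+54+54+54+54+54+103+121+122 = 675; mod 256 = 163 → a3.
Outer hash (recomputed tag): sum = 81+92+92+92+92+92+163 = 704; mod 256 = 192 → c0.
Recomputed tag = c0; claimed = dd → mismatch.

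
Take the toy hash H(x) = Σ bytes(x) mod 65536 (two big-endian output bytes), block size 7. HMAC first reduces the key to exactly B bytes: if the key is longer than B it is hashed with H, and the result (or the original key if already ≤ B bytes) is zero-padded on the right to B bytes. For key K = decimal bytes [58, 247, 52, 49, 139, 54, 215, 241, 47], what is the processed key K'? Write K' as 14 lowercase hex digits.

044e0000000000

|K| = 9 > B = 7, so first hash the key.
H(K): sum = 58+247+52+49+139+54+215+241+47 = 1102 → 04 4e.
Zero-pad H(K) = 04 4e to 7 bytes: K' = 04 4e 00 00 00 00 00.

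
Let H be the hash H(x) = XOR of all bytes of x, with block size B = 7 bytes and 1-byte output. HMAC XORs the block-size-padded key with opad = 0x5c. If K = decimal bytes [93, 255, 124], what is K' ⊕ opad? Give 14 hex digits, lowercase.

Key decimal bytes [93, 255, 124] = 5d ff 7c is 3 bytes ≤ B = 7; zero-pad to 7 bytes: K' = 5d ff 7c 00 00 00 00.
XOR each byte with 0x5c: 5d⊕5c=01, ff⊕5c=a3, 7c⊕5c=20, 00⊕5c=5c, 00⊕5c=5c, 00⊕5c=5c, 00⊕5c=5c.

01a3205c5c5c5c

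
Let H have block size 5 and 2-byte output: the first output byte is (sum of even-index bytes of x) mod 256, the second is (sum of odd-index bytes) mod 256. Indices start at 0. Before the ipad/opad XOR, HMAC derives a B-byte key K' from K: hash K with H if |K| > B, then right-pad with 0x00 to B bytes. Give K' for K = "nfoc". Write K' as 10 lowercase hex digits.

6e666f6300

Key "nfoc" = 6e 66 6f 63 is 4 bytes ≤ B = 5; zero-pad to 5 bytes: K' = 6e 66 6f 63 00.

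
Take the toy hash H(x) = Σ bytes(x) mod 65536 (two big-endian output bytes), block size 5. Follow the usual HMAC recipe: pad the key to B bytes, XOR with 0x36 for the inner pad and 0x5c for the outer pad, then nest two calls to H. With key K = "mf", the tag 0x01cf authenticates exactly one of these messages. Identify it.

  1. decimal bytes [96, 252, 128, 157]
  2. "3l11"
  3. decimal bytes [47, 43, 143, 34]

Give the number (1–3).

2

Key "mf" = 6d 66 is 2 bytes ≤ B = 5; zero-pad to 5 bytes: K' = 6d 66 00 00 00.
K' ⊕ ipad = 5b 50 36 36 36; K' ⊕ opad = 31 3a 5c 5c 5c.
m1: inner = H(5b 50 36 36 36 60 fc 80 9d) = 03 c6; tag = H(31 3a 5c 5c 5c 03 c6) = 0248
m2: inner = H(5b 50 36 36 36 33 6c 31 31) = 02 4e; tag = H(31 3a 5c 5c 5c 02 4e) = 01cf ← matches
m3: inner = H(5b 50 36 36 36 2f 2b 8f 22) = 02 58; tag = H(31 3a 5c 5c 5c 02 58) = 01d9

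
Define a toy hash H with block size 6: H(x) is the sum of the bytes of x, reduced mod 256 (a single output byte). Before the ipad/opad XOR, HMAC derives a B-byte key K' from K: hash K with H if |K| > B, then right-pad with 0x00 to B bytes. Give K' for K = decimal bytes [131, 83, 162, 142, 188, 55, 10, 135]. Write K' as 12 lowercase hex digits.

|K| = 8 > B = 6, so first hash the key.
H(K): sum = 131+83+162+142+188+55+10+135 = 906; mod 256 = 138 → 8a.
Zero-pad H(K) = 8a to 6 bytes: K' = 8a 00 00 00 00 00.

8a0000000000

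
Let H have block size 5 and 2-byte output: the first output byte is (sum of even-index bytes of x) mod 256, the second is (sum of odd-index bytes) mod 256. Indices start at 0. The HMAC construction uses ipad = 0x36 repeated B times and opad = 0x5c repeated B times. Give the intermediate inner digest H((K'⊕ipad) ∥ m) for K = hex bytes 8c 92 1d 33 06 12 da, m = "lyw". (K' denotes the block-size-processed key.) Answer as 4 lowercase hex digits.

Key hex bytes 8c 92 1d 33 06 12 da is 7 bytes > B = 5, so hash it first: H(key) = 89 d7, then zero-pad to 5 bytes: K' = 89 d7 00 00 00.
K' ⊕ ipad = bf e1 36 36 36.
Inner input = bf e1 36 36 36 ∥ 6c 79 77.
Inner hash: even-index sum = 420 mod 256 = 164; odd-index sum = 506 mod 256 = 250 → a4 fa.

a4fa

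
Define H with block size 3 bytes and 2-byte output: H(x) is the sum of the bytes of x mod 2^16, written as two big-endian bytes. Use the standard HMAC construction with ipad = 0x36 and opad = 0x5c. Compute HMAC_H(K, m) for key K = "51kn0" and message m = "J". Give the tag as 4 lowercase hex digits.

00fd

Key "51kn0" = 35 31 6b 6e 30 is 5 bytes > B = 3, so hash it first: H(key) = 01 6f, then zero-pad to 3 bytes: K' = 01 6f 00.
K' ⊕ ipad = 37 59 36.  K' ⊕ opad = 5d 33 5c.
Inner input = (K'⊕ipad) ∥ m = 37 59 36 ∥ 4a.
Inner hash: sum = 55+89+54+74 = 272 → 01 10.
Outer input = (K'⊕opad) ∥ inner = 5d 33 5c ∥ 01 10.
Outer hash (tag): sum = 93+51+92+1+16 = 253 → 00 fd.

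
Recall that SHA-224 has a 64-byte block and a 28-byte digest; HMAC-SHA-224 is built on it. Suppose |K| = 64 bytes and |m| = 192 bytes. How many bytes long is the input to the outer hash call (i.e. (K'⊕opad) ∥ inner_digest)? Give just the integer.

92

Key is 64 ≤ 64 bytes, zero-padded: |K'| = 64.
Outer input = (K'⊕opad) ∥ H(inner) → 64 + 28 = 92 bytes.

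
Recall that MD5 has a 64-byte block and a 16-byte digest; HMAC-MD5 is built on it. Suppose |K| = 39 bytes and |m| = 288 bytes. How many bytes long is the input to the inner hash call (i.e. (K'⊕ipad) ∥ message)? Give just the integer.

Key is 39 ≤ 64 bytes, zero-padded: |K'| = 64.
Inner input = (K'⊕ipad) ∥ m → 64 + 288 = 352 bytes.

352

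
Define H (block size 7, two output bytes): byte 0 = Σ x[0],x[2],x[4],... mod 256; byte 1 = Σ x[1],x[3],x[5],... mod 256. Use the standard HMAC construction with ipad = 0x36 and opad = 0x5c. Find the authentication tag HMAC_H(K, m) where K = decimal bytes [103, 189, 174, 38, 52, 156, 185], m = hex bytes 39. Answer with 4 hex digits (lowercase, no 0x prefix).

f895

Key decimal bytes [103, 189, 174, 38, 52, 156, 185] = 67 bd ae 26 34 9c b9 is exactly B = 7 bytes: K' = 67 bd ae 26 34 9c b9.
K' ⊕ ipad = 51 8b 98 10 02 aa 8f.  K' ⊕ opad = 3b e1 f2 7a 68 c0 e5.
Inner input = (K'⊕ipad) ∥ m = 51 8b 98 10 02 aa 8f ∥ 39.
Inner hash: even-index sum = 378 mod 256 = 122; odd-index sum = 382 mod 256 = 126 → 7a 7e.
Outer input = (K'⊕opad) ∥ inner = 3b e1 f2 7a 68 c0 e5 ∥ 7a 7e.
Outer hash (tag): even-index sum = 760 mod 256 = 248; odd-index sum = 661 mod 256 = 149 → f8 95.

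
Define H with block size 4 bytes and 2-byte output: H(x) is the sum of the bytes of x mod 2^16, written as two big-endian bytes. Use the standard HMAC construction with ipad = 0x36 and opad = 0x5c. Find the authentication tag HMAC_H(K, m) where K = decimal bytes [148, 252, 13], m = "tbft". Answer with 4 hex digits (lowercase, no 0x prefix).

02a5

Key decimal bytes [148, 252, 13] = 94 fc 0d is 3 bytes ≤ B = 4; zero-pad to 4 bytes: K' = 94 fc 0d 00.
K' ⊕ ipad = a2 ca 3b 36.  K' ⊕ opad = c8 a0 51 5c.
Inner input = (K'⊕ipad) ∥ m = a2 ca 3b 36 ∥ 74 62 66 74.
Inner hash: sum = 162+202+59+54+116+98+102+116 = 909 → 03 8d.
Outer input = (K'⊕opad) ∥ inner = c8 a0 51 5c ∥ 03 8d.
Outer hash (tag): sum = 200+160+81+92+3+141 = 677 → 02 a5.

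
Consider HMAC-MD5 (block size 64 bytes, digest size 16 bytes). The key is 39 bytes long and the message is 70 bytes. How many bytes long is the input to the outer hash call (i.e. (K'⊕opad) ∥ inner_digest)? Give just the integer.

Key is 39 ≤ 64 bytes, zero-padded: |K'| = 64.
Outer input = (K'⊕opad) ∥ H(inner) → 64 + 16 = 80 bytes.

80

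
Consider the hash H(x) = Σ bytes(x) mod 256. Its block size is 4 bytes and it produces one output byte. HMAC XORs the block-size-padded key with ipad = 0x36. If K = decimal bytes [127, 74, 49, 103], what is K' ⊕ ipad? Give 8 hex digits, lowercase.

Key decimal bytes [127, 74, 49, 103] = 7f 4a 31 67 is exactly B = 4 bytes: K' = 7f 4a 31 67.
XOR each byte with 0x36: 7f⊕36=49, 4a⊕36=7c, 31⊕36=07, 67⊕36=51.

497c0751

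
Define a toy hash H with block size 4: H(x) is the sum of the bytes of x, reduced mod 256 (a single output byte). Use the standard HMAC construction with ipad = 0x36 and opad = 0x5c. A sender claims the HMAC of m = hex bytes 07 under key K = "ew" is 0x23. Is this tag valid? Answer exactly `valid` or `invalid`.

Key "ew" = 65 77 is 2 bytes ≤ B = 4; zero-pad to 4 bytes: K' = 65 77 00 00.
K' ⊕ ipad = 53 41 36 36; K' ⊕ opad = 39 2b 5c 5c.
Inner hash: sum = 83+65+54+54+7 = 263; mod 256 = 7 → 07.
Outer hash (recomputed tag): sum = 57+43+92+92+7 = 291; mod 256 = 35 → 23.
Recomputed tag = 23; claimed = 23 → match.

valid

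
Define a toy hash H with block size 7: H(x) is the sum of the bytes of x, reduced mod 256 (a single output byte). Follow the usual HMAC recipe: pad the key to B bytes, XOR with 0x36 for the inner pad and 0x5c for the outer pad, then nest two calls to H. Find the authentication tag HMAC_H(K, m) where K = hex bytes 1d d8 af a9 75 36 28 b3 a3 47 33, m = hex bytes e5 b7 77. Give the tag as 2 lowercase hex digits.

f1

Key hex bytes 1d d8 af a9 75 36 28 b3 a3 47 33 is 11 bytes > B = 7, so hash it first: H(key) = f0, then zero-pad to 7 bytes: K' = f0 00 00 00 00 00 00.
K' ⊕ ipad = c6 36 36 36 36 36 36.  K' ⊕ opad = ac 5c 5c 5c 5c 5c 5c.
Inner input = (K'⊕ipad) ∥ m = c6 36 36 36 36 36 36 ∥ e5 b7 77.
Inner hash: sum = 198+54+54+54+54+54+54+229+183+119 = 1053; mod 256 = 29 → 1d.
Outer input = (K'⊕opad) ∥ inner = ac 5c 5c 5c 5c 5c 5c ∥ 1d.
Outer hash (tag): sum = 172+92+92+92+92+92+92+29 = 753; mod 256 = 241 → f1.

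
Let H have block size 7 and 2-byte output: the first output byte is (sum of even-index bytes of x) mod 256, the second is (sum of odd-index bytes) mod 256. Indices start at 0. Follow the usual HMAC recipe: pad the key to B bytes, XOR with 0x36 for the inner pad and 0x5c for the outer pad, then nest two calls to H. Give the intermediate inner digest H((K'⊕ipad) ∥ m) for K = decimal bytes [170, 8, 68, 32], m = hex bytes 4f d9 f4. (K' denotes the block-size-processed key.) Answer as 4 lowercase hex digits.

53cd

Key decimal bytes [170, 8, 68, 32] = aa 08 44 20 is 4 bytes ≤ B = 7; zero-pad to 7 bytes: K' = aa 08 44 20 00 00 00.
K' ⊕ ipad = 9c 3e 72 16 36 36 36.
Inner input = 9c 3e 72 16 36 36 36 ∥ 4f d9 f4.
Inner hash: even-index sum = 595 mod 256 = 83; odd-index sum = 461 mod 256 = 205 → 53 cd.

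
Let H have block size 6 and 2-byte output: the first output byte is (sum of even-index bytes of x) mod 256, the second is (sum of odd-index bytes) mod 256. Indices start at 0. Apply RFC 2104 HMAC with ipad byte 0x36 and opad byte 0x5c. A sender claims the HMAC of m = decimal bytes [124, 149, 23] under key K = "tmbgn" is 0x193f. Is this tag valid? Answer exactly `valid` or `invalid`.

Key "tmbgn" = 74 6d 62 67 6e is 5 bytes ≤ B = 6; zero-pad to 6 bytes: K' = 74 6d 62 67 6e 00.
K' ⊕ ipad = 42 5b 54 51 58 36; K' ⊕ opad = 28 31 3e 3b 32 5c.
Inner hash: even-index sum = 385 mod 256 = 129; odd-index sum = 375 mod 256 = 119 → 81 77.
Outer hash (recomputed tag): even-index sum = 281 mod 256 = 25; odd-index sum = 319 mod 256 = 63 → 19 3f.
Recomputed tag = 193f; claimed = 193f → match.

valid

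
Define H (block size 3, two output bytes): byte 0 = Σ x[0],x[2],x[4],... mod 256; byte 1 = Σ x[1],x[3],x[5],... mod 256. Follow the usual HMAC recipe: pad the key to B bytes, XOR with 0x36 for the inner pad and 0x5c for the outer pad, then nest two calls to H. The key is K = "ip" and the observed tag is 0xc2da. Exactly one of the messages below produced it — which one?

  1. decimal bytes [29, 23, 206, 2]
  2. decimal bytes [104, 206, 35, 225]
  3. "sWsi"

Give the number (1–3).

1

Key "ip" = 69 70 is 2 bytes ≤ B = 3; zero-pad to 3 bytes: K' = 69 70 00.
K' ⊕ ipad = 5f 46 36; K' ⊕ opad = 35 2c 5c.
m1: inner = H(5f 46 36 1d 17 ce 02) = ae 31; tag = H(35 2c 5c ae 31) = c2da ← matches
m2: inner = H(5f 46 36 68 ce 23 e1) = 44 d1; tag = H(35 2c 5c 44 d1) = 6270
m3: inner = H(5f 46 36 73 57 73 69) = 55 2c; tag = H(35 2c 5c 55 2c) = bd81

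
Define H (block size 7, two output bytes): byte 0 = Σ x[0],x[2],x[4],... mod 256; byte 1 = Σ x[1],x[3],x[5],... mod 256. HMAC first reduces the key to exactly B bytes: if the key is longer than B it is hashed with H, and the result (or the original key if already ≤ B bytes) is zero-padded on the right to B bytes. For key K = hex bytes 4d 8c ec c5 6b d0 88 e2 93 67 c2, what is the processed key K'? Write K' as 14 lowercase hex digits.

|K| = 11 > B = 7, so first hash the key.
H(K): even-index sum = 897 mod 256 = 129; odd-index sum = 874 mod 256 = 106 → 81 6a.
Zero-pad H(K) = 81 6a to 7 bytes: K' = 81 6a 00 00 00 00 00.

816a0000000000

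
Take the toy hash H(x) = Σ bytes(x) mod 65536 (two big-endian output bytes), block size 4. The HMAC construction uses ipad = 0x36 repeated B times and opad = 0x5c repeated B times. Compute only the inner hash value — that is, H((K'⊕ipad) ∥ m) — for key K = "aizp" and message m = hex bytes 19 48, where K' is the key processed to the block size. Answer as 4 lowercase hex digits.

Key "aizp" = 61 69 7a 70 is exactly B = 4 bytes: K' = 61 69 7a 70.
K' ⊕ ipad = 57 5f 4c 46.
Inner input = 57 5f 4c 46 ∥ 19 48.
Inner hash: sum = 87+95+76+70+25+72 = 425 → 01 a9.

01a9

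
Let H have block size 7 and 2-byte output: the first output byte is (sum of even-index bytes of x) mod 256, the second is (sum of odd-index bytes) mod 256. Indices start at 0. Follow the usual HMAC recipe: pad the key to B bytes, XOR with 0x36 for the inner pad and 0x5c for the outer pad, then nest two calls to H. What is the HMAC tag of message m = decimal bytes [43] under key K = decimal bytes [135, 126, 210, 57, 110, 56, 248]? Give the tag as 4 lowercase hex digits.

cfa6

Key decimal bytes [135, 126, 210, 57, 110, 56, 248] = 87 7e d2 39 6e 38 f8 is exactly B = 7 bytes: K' = 87 7e d2 39 6e 38 f8.
K' ⊕ ipad = b1 48 e4 0f 58 0e ce.  K' ⊕ opad = db 22 8e 65 32 64 a4.
Inner input = (K'⊕ipad) ∥ m = b1 48 e4 0f 58 0e ce ∥ 2b.
Inner hash: even-index sum = 699 mod 256 = 187; odd-index sum = 144 mod 256 = 144 → bb 90.
Outer input = (K'⊕opad) ∥ inner = db 22 8e 65 32 64 a4 ∥ bb 90.
Outer hash (tag): even-index sum = 719 mod 256 = 207; odd-index sum = 422 mod 256 = 166 → cf a6.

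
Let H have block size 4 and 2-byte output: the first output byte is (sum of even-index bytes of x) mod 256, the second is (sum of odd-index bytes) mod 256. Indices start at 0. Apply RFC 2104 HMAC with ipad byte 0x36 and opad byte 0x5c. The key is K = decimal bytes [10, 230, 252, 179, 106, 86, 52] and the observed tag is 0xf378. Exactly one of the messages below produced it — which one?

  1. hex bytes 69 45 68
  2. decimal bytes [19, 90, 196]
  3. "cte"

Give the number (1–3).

Key decimal bytes [10, 230, 252, 179, 106, 86, 52] = 0a e6 fc b3 6a 56 34 is 7 bytes > B = 4, so hash it first: H(key) = a4 ef, then zero-pad to 4 bytes: K' = a4 ef 00 00.
K' ⊕ ipad = 92 d9 36 36; K' ⊕ opad = f8 b3 5c 5c.
m1: inner = H(92 d9 36 36 69 45 68) = 99 54; tag = H(f8 b3 5c 5c 99 54) = ed63
m2: inner = H(92 d9 36 36 13 5a c4) = 9f 69; tag = H(f8 b3 5c 5c 9f 69) = f378 ← matches
m3: inner = H(92 d9 36 36 63 74 65) = 90 83; tag = H(f8 b3 5c 5c 90 83) = e492

2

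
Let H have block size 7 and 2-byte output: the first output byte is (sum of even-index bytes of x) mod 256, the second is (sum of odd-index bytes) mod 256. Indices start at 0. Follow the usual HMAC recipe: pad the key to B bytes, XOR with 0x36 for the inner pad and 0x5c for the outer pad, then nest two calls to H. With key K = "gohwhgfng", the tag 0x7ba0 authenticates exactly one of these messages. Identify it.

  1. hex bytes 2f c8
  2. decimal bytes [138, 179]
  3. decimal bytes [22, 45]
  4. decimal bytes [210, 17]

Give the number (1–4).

3

Key "gohwhgfng" = 67 6f 68 77 68 67 66 6e 67 is 9 bytes > B = 7, so hash it first: H(key) = 04 bb, then zero-pad to 7 bytes: K' = 04 bb 00 00 00 00 00.
K' ⊕ ipad = 32 8d 36 36 36 36 36; K' ⊕ opad = 58 e7 5c 5c 5c 5c 5c.
m1: inner = H(32 8d 36 36 36 36 36 2f c8) = 9c 28; tag = H(58 e7 5c 5c 5c 5c 5c 9c 28) = 943b
m2: inner = H(32 8d 36 36 36 36 36 8a b3) = 87 83; tag = H(58 e7 5c 5c 5c 5c 5c 87 83) = ef26
m3: inner = H(32 8d 36 36 36 36 36 16 2d) = 01 0f; tag = H(58 e7 5c 5c 5c 5c 5c 01 0f) = 7ba0 ← matches
m4: inner = H(32 8d 36 36 36 36 36 d2 11) = e5 cb; tag = H(58 e7 5c 5c 5c 5c 5c e5 cb) = 3784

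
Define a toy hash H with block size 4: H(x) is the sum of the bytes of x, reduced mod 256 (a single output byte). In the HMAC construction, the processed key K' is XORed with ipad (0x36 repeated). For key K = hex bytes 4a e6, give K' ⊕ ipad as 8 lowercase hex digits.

Key hex bytes 4a e6 is 2 bytes ≤ B = 4; zero-pad to 4 bytes: K' = 4a e6 00 00.
XOR each byte with 0x36: 4a⊕36=7c, e6⊕36=d0, 00⊕36=36, 00⊕36=36.

7cd03636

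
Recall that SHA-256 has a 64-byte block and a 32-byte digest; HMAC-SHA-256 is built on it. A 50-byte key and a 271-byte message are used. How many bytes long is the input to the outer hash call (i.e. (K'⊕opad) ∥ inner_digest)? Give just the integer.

96

Key is 50 ≤ 64 bytes, zero-padded: |K'| = 64.
Outer input = (K'⊕opad) ∥ H(inner) → 64 + 32 = 96 bytes.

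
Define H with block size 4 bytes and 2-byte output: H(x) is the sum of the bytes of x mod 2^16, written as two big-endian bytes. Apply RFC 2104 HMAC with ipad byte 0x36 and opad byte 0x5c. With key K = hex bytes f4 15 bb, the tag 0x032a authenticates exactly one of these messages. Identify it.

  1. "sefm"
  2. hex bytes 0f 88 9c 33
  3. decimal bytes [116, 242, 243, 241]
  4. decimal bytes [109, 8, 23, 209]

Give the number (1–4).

Key hex bytes f4 15 bb is 3 bytes ≤ B = 4; zero-pad to 4 bytes: K' = f4 15 bb 00.
K' ⊕ ipad = c2 23 8d 36; K' ⊕ opad = a8 49 e7 5c.
m1: inner = H(c2 23 8d 36 73 65 66 6d) = 03 53; tag = H(a8 49 e7 5c 03 53) = 028a
m2: inner = H(c2 23 8d 36 0f 88 9c 33) = 03 0e; tag = H(a8 49 e7 5c 03 0e) = 0245
m3: inner = H(c2 23 8d 36 74 f2 f3 f1) = 04 f2; tag = H(a8 49 e7 5c 04 f2) = 032a ← matches
m4: inner = H(c2 23 8d 36 6d 08 17 d1) = 03 05; tag = H(a8 49 e7 5c 03 05) = 023c

3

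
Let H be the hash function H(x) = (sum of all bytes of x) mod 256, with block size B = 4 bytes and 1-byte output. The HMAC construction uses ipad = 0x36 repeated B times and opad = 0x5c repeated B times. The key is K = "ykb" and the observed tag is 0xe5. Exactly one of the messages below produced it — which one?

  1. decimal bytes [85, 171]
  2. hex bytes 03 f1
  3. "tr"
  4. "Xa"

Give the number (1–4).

Key "ykb" = 79 6b 62 is 3 bytes ≤ B = 4; zero-pad to 4 bytes: K' = 79 6b 62 00.
K' ⊕ ipad = 4f 5d 54 36; K' ⊕ opad = 25 37 3e 5c.
m1: inner = H(4f 5d 54 36 55 ab) = 36; tag = H(25 37 3e 5c 36) = 2c
m2: inner = H(4f 5d 54 36 03 f1) = 2a; tag = H(25 37 3e 5c 2a) = 20
m3: inner = H(4f 5d 54 36 74 72) = 1c; tag = H(25 37 3e 5c 1c) = 12
m4: inner = H(4f 5d 54 36 58 61) = ef; tag = H(25 37 3e 5c ef) = e5 ← matches

4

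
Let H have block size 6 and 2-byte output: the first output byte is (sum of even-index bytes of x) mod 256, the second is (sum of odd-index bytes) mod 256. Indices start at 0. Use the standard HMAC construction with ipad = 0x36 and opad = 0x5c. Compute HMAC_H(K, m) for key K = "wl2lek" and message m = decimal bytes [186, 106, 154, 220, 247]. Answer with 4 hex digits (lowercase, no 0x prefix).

Key "wl2lek" = 77 6c 32 6c 65 6b is exactly B = 6 bytes: K' = 77 6c 32 6c 65 6b.
K' ⊕ ipad = 41 5a 04 5a 53 5d.  K' ⊕ opad = 2b 30 6e 30 39 37.
Inner input = (K'⊕ipad) ∥ m = 41 5a 04 5a 53 5d ∥ ba 6a 9a dc f7.
Inner hash: even-index sum = 739 mod 256 = 227; odd-index sum = 599 mod 256 = 87 → e3 57.
Outer input = (K'⊕opad) ∥ inner = 2b 30 6e 30 39 37 ∥ e3 57.
Outer hash (tag): even-index sum = 437 mod 256 = 181; odd-index sum = 238 mod 256 = 238 → b5 ee.

b5ee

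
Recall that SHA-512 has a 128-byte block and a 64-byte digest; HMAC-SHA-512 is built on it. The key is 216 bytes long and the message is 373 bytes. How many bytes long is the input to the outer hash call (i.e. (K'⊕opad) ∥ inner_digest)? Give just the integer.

192

Key is 216 > 128 bytes, so it is hashed to 64 bytes then zero-padded to 128: |K'| = 128.
Outer input = (K'⊕opad) ∥ H(inner) → 128 + 64 = 192 bytes.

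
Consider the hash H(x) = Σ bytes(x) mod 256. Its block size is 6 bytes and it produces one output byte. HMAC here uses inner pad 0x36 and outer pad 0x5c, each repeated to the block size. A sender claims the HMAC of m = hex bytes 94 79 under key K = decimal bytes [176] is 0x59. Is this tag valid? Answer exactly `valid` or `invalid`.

valid

Key decimal bytes [176] = b0 is 1 byte ≤ B = 6; zero-pad to 6 bytes: K' = b0 00 00 00 00 00.
K' ⊕ ipad = 86 36 36 36 36 36; K' ⊕ opad = ec 5c 5c 5c 5c 5c.
Inner hash: sum = 134+54+54+54+54+54+148+121 = 673; mod 256 = 161 → a1.
Outer hash (recomputed tag): sum = 236+92+92+92+92+92+161 = 857; mod 256 = 89 → 59.
Recomputed tag = 59; claimed = 59 → match.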